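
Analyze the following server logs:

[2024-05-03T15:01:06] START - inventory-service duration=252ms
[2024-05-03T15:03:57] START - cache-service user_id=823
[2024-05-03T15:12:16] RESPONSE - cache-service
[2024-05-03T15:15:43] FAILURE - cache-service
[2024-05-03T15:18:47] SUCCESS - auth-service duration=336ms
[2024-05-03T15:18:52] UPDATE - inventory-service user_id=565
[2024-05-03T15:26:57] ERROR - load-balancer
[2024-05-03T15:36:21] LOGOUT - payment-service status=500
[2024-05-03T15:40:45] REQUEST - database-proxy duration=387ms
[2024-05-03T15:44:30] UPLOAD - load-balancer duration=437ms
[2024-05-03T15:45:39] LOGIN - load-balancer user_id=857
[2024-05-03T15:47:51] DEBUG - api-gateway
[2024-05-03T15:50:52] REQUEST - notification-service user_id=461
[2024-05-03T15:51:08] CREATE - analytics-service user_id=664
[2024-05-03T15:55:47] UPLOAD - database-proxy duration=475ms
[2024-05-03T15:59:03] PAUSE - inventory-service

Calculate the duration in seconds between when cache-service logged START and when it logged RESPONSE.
499

To find the time between events:

1. Locate the first START event for cache-service: 2024-05-03T15:03:57
2. Locate the first RESPONSE event for cache-service: 2024-05-03T15:12:16
3. Calculate the difference: 2024-05-03T15:12:16 - 2024-05-03T15:03:57 = 499 seconds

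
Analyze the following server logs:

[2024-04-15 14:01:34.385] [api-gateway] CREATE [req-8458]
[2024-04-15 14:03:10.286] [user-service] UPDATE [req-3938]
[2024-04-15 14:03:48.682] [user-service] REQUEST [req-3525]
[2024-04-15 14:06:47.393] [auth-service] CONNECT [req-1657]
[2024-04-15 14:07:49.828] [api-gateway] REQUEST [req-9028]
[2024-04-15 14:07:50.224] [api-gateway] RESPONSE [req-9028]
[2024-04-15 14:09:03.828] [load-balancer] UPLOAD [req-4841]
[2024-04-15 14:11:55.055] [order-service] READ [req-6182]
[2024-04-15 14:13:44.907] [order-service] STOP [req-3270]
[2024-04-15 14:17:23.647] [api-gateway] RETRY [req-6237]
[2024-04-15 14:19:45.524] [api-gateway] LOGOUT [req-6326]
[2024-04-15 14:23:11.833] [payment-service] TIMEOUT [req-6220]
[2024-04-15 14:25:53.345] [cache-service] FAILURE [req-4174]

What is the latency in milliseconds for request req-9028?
396

To calculate latency:

1. Find REQUEST with id req-9028: 2024-04-15 14:07:49.828
2. Find RESPONSE with id req-9028: 2024-04-15 14:07:50.224
3. Latency: 2024-04-15 14:07:50.224 - 2024-04-15 14:07:49.828 = 396ms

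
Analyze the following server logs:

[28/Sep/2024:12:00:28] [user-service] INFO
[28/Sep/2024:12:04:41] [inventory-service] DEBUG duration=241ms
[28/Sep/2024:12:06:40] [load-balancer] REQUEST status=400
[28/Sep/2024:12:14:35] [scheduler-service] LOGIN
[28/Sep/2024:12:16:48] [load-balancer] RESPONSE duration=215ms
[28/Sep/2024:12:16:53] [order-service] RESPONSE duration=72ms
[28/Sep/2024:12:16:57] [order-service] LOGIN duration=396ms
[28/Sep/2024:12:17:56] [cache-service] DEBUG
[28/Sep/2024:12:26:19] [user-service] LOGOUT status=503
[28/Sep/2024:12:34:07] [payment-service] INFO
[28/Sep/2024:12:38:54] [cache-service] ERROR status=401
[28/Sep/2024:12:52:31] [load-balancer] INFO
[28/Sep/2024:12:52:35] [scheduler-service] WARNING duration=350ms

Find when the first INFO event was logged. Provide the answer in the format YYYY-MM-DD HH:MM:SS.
2024-09-28 12:00:28

To find the first event:

1. Filter for all INFO events
2. Sort by timestamp
3. Select the first one
4. Timestamp: 2024-09-28 12:00:28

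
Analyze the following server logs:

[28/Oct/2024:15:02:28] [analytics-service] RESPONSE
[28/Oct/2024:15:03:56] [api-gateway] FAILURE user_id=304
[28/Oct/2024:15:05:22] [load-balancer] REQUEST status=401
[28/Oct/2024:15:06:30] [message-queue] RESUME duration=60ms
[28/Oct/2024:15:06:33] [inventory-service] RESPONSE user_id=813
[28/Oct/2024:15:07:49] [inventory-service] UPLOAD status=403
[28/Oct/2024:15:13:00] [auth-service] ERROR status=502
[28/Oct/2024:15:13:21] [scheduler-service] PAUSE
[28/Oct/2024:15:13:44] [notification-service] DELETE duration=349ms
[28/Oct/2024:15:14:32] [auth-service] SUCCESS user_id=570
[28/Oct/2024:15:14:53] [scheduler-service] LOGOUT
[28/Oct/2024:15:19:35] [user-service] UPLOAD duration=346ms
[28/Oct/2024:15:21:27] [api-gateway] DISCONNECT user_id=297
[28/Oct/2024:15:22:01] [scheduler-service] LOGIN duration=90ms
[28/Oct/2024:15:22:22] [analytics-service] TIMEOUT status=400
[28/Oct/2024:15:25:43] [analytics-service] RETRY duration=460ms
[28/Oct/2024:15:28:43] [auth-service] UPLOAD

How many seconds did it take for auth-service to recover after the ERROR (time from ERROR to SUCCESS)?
92

To calculate recovery time:

1. Find ERROR event for auth-service: 28/Oct/2024:15:13:00
2. Find next SUCCESS event for auth-service: 28/Oct/2024:15:14:32
3. Recovery time: 28/Oct/2024:15:14:32 - 28/Oct/2024:15:13:00 = 92 seconds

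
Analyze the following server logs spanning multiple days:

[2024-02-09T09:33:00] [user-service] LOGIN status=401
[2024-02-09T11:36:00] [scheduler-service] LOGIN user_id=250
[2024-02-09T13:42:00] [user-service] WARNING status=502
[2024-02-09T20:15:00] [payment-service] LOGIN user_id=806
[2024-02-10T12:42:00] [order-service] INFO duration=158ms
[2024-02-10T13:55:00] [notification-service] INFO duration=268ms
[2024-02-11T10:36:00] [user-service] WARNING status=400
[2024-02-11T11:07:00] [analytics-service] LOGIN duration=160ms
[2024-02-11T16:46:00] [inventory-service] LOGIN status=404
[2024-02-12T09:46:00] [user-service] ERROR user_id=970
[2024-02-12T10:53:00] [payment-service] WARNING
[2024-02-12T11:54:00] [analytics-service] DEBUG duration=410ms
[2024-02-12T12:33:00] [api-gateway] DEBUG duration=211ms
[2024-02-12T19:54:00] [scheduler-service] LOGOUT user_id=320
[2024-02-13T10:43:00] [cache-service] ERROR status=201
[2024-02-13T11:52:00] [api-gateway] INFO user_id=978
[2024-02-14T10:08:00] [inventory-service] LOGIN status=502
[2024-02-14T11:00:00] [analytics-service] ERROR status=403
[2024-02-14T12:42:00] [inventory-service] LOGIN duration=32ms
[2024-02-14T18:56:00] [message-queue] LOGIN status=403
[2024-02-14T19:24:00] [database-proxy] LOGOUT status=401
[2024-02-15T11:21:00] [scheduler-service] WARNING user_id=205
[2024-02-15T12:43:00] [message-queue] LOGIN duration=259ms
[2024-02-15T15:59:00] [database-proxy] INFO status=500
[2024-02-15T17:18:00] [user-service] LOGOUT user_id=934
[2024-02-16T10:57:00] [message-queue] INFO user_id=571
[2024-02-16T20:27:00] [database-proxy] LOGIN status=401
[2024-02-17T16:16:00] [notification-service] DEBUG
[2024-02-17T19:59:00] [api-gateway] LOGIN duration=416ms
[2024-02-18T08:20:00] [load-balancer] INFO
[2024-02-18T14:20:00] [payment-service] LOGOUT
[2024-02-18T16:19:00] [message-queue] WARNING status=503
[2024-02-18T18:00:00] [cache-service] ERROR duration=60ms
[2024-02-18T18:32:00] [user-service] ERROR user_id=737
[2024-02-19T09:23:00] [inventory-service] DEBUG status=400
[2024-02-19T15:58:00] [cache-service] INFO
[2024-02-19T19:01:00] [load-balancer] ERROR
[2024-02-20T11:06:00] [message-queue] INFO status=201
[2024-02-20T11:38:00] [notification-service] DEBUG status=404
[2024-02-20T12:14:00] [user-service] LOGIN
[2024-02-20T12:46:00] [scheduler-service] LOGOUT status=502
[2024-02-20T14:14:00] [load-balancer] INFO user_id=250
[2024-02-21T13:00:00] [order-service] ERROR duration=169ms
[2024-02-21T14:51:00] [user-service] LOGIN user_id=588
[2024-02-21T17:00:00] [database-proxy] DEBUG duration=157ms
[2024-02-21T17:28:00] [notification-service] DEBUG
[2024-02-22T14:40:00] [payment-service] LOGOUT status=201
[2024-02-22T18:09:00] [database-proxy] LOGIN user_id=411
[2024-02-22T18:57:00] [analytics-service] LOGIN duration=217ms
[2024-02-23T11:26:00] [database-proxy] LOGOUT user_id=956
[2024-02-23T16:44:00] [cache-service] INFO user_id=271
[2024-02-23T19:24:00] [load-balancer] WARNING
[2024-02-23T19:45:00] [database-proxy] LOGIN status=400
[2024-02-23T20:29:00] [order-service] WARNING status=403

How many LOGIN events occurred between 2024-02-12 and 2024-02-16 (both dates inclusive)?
5

To filter by date range:

1. Date range: 2024-02-12 through 2024-02-16, both dates inclusive
2. Filter for LOGIN events whose date falls in this range
3. Count matching events: 5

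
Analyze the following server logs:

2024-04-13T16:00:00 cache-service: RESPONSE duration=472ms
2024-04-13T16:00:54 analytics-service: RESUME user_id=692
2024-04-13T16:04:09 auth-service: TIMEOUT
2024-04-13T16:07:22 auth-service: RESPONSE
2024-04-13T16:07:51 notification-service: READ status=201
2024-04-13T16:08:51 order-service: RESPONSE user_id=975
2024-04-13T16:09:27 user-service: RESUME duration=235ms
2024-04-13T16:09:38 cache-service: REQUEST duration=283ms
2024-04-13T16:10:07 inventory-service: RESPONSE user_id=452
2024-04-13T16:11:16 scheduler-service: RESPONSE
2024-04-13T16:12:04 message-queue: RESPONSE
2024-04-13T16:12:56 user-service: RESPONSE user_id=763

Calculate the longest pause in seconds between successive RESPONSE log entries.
442

To find the longest gap:

1. Extract all RESPONSE events in chronological order
2. Calculate time differences between consecutive events
3. Find the maximum difference
4. Longest gap: 442 seconds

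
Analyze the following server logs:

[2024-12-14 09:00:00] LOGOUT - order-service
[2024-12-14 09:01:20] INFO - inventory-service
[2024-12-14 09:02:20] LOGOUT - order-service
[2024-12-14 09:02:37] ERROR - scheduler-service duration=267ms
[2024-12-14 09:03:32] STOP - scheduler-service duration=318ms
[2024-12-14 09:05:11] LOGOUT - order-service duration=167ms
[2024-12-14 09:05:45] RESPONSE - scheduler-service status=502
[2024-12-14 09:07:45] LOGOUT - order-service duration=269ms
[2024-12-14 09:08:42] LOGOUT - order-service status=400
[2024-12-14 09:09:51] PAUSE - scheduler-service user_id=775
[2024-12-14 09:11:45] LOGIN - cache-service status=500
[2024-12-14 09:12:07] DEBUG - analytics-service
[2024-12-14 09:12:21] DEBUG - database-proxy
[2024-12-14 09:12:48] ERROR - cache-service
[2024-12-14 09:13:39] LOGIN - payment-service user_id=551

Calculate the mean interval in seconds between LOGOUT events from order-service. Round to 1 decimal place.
130.5

To calculate average interval:

1. Find all LOGOUT events for order-service in order
2. Calculate time gaps between consecutive events
3. Compute mean of gaps: 522 / 4 = 130.5 seconds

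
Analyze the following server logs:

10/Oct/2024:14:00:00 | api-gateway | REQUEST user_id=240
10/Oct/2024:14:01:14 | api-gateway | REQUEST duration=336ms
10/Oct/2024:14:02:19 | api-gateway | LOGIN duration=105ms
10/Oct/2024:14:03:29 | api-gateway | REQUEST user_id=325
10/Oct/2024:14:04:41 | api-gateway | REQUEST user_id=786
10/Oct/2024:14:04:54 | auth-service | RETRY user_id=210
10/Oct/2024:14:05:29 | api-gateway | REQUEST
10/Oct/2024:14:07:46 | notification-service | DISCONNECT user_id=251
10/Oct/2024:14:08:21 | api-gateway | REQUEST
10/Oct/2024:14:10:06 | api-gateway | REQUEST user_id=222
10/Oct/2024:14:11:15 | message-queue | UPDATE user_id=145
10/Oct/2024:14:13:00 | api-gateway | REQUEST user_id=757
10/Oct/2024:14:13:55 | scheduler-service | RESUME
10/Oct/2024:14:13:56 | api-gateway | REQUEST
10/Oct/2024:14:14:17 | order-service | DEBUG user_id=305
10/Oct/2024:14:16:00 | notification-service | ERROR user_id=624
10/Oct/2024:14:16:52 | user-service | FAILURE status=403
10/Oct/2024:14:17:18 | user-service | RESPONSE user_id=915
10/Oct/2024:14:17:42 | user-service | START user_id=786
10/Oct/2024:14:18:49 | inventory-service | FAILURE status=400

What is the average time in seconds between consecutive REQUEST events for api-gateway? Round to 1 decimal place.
104.5

To calculate average interval:

1. Find all REQUEST events for api-gateway in order
2. Calculate time gaps between consecutive events
3. Compute mean of gaps: 836 / 8 = 104.5 seconds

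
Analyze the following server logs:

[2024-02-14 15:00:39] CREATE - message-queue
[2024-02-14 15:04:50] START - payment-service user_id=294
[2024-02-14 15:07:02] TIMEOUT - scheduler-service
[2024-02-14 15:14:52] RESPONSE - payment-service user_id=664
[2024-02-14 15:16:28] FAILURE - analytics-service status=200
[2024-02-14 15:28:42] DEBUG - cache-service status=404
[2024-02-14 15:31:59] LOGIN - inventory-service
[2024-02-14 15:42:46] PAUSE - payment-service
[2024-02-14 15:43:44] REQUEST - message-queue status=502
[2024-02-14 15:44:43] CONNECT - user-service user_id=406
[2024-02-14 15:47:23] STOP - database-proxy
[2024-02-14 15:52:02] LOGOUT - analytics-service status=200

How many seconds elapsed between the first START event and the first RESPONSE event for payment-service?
602

To find the time between events:

1. Locate the first START event for payment-service: 2024-02-14 15:04:50
2. Locate the first RESPONSE event for payment-service: 2024-02-14 15:14:52
3. Calculate the difference: 2024-02-14 15:14:52 - 2024-02-14 15:04:50 = 602 seconds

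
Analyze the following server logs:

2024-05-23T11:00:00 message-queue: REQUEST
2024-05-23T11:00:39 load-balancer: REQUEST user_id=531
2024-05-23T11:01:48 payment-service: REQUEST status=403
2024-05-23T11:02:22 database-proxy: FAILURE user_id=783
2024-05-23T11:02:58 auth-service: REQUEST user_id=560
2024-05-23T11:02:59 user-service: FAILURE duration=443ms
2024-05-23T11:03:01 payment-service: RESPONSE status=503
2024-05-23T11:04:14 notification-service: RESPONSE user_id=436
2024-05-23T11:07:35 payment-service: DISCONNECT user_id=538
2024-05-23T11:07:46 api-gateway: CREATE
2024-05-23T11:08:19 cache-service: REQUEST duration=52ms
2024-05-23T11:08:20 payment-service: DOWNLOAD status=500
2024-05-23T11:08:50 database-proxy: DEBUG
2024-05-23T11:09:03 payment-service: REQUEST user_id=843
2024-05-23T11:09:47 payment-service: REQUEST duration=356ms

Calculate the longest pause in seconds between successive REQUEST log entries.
321

To find the longest gap:

1. Extract all REQUEST events in chronological order
2. Calculate time differences between consecutive events
3. Find the maximum difference
4. Longest gap: 321 seconds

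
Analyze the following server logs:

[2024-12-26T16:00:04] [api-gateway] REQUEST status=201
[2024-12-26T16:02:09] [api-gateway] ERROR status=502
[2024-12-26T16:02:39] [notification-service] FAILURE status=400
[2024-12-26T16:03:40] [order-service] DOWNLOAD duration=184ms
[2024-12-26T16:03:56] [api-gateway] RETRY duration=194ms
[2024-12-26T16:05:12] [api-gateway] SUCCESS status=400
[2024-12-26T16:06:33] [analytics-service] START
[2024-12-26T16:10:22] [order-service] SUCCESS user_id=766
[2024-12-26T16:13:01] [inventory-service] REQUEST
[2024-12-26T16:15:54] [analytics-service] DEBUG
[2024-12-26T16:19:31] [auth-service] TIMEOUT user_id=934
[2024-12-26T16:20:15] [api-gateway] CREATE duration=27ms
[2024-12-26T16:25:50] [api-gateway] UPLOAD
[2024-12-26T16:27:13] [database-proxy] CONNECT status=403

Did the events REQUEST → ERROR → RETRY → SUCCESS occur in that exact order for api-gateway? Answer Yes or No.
Yes

To verify sequence order:

1. Find all events in sequence REQUEST → ERROR → RETRY → SUCCESS for api-gateway
2. Extract their timestamps
3. Check if timestamps are in ascending order
4. Result: Yes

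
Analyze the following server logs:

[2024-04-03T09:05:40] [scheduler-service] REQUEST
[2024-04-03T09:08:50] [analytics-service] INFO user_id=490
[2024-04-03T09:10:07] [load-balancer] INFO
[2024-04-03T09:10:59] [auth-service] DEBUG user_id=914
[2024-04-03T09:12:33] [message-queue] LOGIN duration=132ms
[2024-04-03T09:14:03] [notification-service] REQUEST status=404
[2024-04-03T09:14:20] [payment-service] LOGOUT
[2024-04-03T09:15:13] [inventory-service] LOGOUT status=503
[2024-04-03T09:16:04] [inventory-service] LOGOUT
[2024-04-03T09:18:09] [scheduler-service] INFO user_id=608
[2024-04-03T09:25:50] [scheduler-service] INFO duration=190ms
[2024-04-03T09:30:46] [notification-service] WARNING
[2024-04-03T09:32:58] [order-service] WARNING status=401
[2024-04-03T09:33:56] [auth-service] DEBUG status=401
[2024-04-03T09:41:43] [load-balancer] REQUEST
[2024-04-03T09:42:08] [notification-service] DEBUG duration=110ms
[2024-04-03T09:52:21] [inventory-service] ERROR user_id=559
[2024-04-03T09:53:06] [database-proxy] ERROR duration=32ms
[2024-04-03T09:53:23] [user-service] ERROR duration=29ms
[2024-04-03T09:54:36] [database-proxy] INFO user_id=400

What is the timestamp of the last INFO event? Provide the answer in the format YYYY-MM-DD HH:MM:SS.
2024-04-03 09:54:36

To find the last event:

1. Filter for all INFO events
2. Sort by timestamp
3. Select the last one
4. Timestamp: 2024-04-03 09:54:36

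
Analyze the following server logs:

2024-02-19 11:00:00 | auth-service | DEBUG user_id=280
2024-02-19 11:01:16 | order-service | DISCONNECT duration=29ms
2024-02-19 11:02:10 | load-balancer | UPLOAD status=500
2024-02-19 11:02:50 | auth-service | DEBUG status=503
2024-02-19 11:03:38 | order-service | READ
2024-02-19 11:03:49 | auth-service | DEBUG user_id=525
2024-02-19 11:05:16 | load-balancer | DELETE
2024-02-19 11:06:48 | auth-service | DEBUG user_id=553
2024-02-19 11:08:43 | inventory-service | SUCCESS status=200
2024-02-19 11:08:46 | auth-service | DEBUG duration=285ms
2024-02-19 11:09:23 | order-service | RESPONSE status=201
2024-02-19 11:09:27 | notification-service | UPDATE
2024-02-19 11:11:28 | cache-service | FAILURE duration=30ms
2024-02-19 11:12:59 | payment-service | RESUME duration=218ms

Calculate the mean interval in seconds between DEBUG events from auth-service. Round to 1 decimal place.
131.5

To calculate average interval:

1. Find all DEBUG events for auth-service in order
2. Calculate time gaps between consecutive events
3. Compute mean of gaps: 526 / 4 = 131.5 seconds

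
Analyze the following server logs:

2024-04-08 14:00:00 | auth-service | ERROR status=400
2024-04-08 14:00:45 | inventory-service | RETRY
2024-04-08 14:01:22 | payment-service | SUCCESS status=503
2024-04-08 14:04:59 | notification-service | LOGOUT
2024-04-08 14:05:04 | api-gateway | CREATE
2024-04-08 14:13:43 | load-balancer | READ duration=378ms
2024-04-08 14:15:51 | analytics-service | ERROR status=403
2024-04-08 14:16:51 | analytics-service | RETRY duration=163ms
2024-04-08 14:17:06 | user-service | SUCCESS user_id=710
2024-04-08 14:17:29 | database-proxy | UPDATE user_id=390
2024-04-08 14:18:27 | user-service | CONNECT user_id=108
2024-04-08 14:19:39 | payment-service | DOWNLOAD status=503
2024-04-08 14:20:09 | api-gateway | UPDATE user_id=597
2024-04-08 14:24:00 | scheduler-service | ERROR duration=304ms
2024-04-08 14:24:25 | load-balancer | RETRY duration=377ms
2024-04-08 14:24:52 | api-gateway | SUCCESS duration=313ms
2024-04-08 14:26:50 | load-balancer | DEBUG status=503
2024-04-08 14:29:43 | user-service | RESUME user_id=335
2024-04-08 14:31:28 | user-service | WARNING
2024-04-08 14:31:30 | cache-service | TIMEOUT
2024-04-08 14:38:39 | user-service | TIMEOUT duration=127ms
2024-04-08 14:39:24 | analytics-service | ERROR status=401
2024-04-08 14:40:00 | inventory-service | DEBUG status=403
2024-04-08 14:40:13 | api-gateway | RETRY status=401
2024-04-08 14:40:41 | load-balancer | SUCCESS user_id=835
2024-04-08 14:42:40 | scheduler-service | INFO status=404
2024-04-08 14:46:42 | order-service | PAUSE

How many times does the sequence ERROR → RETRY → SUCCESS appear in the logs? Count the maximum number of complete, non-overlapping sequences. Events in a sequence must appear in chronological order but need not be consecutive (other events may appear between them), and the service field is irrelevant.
4

To count sequences:

1. Look for pattern: ERROR → RETRY → SUCCESS
2. Greedily scan the log in chronological order, matching each sequence element in turn (ignoring service)
3. Each time the full pattern completes, increment the count and restart matching from the next event
4. Complete non-overlapping sequences found: 4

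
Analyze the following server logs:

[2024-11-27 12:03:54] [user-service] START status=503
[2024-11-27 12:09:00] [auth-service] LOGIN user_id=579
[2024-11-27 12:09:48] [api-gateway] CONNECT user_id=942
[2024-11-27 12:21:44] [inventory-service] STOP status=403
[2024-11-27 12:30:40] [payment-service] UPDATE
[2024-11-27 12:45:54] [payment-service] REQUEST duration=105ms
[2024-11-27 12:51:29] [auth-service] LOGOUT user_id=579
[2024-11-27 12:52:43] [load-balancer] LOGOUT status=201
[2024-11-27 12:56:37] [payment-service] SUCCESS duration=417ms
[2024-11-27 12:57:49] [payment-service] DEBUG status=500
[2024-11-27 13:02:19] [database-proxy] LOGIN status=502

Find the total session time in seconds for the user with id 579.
2549

To calculate session duration:

1. Find LOGIN event for user_id=579: 2024-11-27 12:09:00
2. Find LOGOUT event for user_id=579: 2024-11-27 12:51:29
3. Session duration: 2024-11-27 12:51:29 - 2024-11-27 12:09:00 = 2549 seconds (42 minutes)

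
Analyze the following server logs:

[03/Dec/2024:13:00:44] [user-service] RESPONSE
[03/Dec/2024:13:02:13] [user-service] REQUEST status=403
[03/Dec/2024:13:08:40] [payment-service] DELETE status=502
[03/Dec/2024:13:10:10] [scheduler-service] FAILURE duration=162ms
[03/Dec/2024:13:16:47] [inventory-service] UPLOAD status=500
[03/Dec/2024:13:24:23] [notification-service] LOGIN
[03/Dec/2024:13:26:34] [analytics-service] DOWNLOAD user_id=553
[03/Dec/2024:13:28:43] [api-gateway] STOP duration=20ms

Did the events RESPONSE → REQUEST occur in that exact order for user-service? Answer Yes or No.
Yes

To verify sequence order:

1. Find all events in sequence RESPONSE → REQUEST for user-service
2. Extract their timestamps
3. Check if timestamps are in ascending order
4. Result: Yes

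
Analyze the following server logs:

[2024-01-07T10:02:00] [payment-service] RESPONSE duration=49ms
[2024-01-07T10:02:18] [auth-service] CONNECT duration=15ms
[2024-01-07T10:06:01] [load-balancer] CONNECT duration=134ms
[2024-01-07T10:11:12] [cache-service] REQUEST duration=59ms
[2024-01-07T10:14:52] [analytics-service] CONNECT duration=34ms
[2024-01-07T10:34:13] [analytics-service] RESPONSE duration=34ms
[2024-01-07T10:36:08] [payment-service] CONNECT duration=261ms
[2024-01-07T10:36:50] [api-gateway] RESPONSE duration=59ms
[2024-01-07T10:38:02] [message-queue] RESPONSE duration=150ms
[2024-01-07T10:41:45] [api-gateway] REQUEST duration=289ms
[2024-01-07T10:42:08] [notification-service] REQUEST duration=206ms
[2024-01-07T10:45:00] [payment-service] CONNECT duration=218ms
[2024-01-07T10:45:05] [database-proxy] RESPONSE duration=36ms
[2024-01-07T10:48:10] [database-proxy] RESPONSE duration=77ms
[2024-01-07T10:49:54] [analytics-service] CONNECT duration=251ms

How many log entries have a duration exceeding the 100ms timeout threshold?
7

To count timeouts:

1. Threshold: 100ms
2. Extract duration from each log entry
3. Count entries where duration > 100
4. Timeout count: 7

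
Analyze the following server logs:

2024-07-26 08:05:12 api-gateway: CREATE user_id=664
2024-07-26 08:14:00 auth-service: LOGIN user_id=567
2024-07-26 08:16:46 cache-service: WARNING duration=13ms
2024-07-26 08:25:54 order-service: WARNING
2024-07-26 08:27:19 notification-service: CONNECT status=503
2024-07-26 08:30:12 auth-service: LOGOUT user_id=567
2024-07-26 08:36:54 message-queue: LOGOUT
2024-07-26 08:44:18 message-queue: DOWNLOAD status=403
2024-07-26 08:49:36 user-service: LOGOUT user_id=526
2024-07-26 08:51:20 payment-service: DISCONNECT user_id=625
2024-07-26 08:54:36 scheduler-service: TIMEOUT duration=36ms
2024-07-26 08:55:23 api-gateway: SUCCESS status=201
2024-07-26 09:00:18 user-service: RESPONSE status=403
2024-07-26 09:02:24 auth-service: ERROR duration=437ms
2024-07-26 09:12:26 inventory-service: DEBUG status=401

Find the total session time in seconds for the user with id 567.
972

To calculate session duration:

1. Find LOGIN event for user_id=567: 2024-07-26 08:14:00
2. Find LOGOUT event for user_id=567: 2024-07-26 08:30:12
3. Session duration: 2024-07-26 08:30:12 - 2024-07-26 08:14:00 = 972 seconds (16 minutes)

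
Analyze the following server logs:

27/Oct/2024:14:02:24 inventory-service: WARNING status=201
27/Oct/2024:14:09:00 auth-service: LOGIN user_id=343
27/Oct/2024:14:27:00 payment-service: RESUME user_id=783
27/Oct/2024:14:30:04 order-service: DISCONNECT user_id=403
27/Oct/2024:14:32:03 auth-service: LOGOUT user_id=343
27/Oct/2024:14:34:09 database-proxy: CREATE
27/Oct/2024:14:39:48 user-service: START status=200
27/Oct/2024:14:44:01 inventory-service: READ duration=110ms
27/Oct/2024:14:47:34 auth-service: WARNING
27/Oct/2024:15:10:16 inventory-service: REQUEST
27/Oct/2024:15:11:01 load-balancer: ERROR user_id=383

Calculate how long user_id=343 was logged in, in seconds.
1383

To calculate session duration:

1. Find LOGIN event for user_id=343: 27/Oct/2024:14:09:00
2. Find LOGOUT event for user_id=343: 27/Oct/2024:14:32:03
3. Session duration: 27/Oct/2024:14:32:03 - 27/Oct/2024:14:09:00 = 1383 seconds (23 minutes)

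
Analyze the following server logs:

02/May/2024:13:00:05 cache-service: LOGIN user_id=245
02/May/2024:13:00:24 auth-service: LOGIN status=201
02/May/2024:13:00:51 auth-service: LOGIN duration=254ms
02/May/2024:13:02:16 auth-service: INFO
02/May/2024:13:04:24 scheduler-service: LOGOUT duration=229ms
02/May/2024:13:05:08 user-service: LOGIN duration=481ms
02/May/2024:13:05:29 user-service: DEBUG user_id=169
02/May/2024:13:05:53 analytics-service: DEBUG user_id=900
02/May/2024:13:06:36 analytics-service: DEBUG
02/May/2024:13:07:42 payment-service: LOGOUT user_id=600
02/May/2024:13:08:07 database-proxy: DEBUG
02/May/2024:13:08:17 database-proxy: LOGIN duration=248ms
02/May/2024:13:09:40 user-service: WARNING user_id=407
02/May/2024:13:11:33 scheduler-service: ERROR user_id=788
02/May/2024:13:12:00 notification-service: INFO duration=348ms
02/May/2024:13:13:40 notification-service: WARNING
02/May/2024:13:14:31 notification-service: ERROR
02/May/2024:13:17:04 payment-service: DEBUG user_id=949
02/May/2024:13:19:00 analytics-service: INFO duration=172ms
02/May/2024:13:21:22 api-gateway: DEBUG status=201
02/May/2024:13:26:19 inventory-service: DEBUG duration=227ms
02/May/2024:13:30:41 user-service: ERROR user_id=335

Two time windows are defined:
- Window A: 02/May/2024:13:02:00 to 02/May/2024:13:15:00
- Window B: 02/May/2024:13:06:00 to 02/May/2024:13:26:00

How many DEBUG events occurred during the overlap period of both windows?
2

To find overlap events:

1. Window A: 02/May/2024:13:02:00 to 02/May/2024:13:15:00
2. Window B: 02/May/2024:13:06:00 to 02/May/2024:13:26:00
3. Overlap period: 02/May/2024:13:06:00 to 02/May/2024:13:15:00
4. Count DEBUG events in overlap: 2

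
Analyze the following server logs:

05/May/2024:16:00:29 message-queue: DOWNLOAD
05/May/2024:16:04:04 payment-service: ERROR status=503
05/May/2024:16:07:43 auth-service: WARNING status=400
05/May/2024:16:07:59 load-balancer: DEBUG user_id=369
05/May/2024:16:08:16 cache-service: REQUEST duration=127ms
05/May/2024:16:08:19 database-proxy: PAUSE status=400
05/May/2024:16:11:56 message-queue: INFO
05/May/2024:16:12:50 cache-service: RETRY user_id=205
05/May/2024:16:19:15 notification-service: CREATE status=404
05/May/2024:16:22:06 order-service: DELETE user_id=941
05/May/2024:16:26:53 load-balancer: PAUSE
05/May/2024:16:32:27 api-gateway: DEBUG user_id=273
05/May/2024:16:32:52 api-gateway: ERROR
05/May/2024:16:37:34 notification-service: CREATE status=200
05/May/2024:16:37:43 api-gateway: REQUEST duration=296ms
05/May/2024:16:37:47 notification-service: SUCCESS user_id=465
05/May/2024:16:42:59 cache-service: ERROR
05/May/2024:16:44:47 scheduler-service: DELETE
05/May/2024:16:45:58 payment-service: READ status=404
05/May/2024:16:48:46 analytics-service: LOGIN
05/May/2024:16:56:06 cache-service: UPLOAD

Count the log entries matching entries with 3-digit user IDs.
5

To find matching entries:

1. Pattern to match: entries with 3-digit user IDs
2. Scan each log entry for the pattern
3. Count matches: 5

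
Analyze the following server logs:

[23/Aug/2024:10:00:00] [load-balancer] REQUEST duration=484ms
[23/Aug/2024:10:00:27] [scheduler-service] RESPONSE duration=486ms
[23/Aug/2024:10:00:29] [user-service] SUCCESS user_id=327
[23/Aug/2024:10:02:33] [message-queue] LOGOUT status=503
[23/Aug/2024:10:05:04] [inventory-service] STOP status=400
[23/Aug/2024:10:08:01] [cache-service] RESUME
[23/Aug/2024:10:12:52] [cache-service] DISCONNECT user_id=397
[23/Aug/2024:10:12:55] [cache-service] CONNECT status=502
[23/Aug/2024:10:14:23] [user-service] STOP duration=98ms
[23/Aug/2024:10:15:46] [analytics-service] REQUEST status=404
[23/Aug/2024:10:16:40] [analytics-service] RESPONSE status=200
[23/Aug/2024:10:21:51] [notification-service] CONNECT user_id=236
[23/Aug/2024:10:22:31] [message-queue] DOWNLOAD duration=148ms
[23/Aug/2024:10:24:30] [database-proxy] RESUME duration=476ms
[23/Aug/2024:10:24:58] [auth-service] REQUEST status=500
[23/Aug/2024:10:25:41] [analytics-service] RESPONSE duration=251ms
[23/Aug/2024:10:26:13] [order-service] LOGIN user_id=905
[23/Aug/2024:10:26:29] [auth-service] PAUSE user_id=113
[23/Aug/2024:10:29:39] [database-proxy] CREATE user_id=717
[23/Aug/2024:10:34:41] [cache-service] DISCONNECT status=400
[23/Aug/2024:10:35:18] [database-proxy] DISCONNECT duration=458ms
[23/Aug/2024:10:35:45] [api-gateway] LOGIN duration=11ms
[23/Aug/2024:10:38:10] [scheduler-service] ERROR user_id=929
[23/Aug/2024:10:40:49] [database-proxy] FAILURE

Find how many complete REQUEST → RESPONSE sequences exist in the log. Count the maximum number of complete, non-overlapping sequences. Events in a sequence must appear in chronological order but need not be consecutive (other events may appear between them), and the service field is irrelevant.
3

To count sequences:

1. Look for pattern: REQUEST → RESPONSE
2. Greedily scan the log in chronological order, matching each sequence element in turn (ignoring service)
3. Each time the full pattern completes, increment the count and restart matching from the next event
4. Complete non-overlapping sequences found: 3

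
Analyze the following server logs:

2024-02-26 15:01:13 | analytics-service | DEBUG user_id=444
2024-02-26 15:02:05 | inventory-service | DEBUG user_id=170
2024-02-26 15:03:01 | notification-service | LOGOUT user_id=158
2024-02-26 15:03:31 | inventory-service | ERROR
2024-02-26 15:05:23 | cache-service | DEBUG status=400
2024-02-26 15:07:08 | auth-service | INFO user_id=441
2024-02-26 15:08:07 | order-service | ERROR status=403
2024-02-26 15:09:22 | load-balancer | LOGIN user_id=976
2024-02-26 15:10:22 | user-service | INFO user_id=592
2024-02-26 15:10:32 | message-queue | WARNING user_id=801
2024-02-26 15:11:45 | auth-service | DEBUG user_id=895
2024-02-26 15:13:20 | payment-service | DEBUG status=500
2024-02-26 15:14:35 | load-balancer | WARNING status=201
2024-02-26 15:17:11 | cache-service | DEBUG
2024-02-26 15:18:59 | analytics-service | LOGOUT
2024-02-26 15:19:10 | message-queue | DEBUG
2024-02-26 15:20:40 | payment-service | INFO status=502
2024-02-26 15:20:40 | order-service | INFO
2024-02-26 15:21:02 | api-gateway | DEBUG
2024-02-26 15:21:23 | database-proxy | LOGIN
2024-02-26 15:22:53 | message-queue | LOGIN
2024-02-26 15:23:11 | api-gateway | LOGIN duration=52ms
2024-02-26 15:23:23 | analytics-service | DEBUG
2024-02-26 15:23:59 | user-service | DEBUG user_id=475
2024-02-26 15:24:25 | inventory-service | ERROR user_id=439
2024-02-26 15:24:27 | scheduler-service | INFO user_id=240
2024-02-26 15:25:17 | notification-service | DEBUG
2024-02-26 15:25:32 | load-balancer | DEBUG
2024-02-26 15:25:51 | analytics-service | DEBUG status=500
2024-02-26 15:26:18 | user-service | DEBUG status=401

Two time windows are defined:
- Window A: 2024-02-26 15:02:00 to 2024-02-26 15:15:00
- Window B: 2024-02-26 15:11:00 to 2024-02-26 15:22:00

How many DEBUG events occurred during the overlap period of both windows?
2

To find overlap events:

1. Window A: 2024-02-26 15:02:00 to 2024-02-26 15:15:00
2. Window B: 2024-02-26 15:11:00 to 2024-02-26 15:22:00
3. Overlap period: 2024-02-26 15:11:00 to 2024-02-26 15:15:00
4. Count DEBUG events in overlap: 2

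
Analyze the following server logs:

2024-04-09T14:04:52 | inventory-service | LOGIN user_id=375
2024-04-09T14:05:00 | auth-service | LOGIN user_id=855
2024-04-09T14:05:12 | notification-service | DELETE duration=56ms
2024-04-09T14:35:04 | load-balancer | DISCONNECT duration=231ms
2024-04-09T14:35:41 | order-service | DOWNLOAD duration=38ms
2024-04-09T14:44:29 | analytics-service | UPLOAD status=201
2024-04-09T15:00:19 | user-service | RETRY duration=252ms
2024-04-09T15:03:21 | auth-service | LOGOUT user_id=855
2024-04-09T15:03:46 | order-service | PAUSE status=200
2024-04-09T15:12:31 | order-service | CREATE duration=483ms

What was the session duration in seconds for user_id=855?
3501

To calculate session duration:

1. Find LOGIN event for user_id=855: 2024-04-09T14:05:00
2. Find LOGOUT event for user_id=855: 2024-04-09T15:03:21
3. Session duration: 2024-04-09T15:03:21 - 2024-04-09T14:05:00 = 3501 seconds (58 minutes)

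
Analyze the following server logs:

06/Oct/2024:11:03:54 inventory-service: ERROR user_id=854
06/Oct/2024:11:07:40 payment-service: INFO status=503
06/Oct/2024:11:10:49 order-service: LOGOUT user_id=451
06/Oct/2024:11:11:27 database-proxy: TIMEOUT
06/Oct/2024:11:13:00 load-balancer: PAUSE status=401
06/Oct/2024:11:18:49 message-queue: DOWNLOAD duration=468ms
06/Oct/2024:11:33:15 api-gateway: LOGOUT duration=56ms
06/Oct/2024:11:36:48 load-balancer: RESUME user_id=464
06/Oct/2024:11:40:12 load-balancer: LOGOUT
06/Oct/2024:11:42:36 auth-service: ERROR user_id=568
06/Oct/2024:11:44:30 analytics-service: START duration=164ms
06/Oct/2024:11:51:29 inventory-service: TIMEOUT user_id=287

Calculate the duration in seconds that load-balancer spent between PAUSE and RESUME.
1428

To calculate state duration:

1. Find PAUSE event for load-balancer: 06/Oct/2024:11:13:00
2. Find RESUME event for load-balancer: 06/Oct/2024:11:36:48
3. Calculate duration: 06/Oct/2024:11:36:48 - 06/Oct/2024:11:13:00 = 1428 seconds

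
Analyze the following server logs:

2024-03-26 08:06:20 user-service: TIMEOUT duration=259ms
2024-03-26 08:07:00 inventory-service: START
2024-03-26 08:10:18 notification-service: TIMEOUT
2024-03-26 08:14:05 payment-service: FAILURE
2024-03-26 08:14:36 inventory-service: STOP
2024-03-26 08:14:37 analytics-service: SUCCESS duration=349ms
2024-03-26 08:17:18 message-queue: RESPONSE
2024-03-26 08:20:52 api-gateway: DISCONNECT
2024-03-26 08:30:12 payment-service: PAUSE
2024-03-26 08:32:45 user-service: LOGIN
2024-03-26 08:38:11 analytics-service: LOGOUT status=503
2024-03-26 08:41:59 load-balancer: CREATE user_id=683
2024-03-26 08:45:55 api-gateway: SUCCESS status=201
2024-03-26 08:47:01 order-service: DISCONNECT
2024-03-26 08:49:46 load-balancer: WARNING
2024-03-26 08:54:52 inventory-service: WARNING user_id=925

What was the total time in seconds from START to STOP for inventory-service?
456

To calculate state duration:

1. Find START event for inventory-service: 2024-03-26 08:07:00
2. Find STOP event for inventory-service: 2024-03-26 08:14:36
3. Calculate duration: 2024-03-26 08:14:36 - 2024-03-26 08:07:00 = 456 seconds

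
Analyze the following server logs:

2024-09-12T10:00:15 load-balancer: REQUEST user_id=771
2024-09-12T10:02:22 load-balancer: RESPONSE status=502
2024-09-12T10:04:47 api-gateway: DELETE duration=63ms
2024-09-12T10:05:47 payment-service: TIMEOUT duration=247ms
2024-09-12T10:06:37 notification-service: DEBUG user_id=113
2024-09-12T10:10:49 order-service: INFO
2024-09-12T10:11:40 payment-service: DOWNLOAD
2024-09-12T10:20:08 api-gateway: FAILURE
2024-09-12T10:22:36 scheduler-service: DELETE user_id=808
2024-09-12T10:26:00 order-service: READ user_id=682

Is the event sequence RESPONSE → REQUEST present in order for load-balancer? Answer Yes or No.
No

To verify sequence order:

1. Find all events in sequence RESPONSE → REQUEST for load-balancer
2. Extract their timestamps
3. Check if timestamps are in ascending order
4. Result: No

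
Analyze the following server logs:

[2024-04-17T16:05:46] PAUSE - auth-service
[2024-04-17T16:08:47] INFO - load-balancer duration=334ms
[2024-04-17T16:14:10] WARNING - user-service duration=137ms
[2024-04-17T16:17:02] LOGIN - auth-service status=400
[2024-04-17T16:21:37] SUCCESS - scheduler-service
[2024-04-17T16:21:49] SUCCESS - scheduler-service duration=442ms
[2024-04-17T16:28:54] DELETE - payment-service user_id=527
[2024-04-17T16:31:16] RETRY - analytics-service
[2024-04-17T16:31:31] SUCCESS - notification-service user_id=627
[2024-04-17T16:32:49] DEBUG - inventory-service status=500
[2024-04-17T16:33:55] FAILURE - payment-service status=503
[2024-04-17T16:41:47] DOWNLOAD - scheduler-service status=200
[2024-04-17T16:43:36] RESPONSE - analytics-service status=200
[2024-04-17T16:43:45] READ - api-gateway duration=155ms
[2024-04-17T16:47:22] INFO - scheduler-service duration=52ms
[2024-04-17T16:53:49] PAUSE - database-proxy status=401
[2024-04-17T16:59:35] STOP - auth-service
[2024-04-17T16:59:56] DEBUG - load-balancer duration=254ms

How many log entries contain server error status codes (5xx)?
2

To find matching entries:

1. Pattern to match: server error status codes (5xx)
2. Scan each log entry for the pattern
3. Count matches: 2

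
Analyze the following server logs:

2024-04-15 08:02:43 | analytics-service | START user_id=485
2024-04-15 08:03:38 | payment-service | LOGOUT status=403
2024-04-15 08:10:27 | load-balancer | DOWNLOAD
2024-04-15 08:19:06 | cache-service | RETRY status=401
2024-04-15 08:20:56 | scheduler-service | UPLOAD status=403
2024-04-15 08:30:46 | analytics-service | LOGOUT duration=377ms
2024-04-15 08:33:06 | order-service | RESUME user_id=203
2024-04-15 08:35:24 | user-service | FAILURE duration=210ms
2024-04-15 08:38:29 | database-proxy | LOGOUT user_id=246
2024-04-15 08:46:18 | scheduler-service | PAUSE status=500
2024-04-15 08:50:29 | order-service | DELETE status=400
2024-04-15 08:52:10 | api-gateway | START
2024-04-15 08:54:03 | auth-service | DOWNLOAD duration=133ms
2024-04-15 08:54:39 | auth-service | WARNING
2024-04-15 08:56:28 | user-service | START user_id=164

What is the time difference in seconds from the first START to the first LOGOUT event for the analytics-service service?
1683

To find the time between events:

1. Locate the first START event for analytics-service: 2024-04-15 08:02:43
2. Locate the first LOGOUT event for analytics-service: 2024-04-15 08:30:46
3. Calculate the difference: 2024-04-15 08:30:46 - 2024-04-15 08:02:43 = 1683 seconds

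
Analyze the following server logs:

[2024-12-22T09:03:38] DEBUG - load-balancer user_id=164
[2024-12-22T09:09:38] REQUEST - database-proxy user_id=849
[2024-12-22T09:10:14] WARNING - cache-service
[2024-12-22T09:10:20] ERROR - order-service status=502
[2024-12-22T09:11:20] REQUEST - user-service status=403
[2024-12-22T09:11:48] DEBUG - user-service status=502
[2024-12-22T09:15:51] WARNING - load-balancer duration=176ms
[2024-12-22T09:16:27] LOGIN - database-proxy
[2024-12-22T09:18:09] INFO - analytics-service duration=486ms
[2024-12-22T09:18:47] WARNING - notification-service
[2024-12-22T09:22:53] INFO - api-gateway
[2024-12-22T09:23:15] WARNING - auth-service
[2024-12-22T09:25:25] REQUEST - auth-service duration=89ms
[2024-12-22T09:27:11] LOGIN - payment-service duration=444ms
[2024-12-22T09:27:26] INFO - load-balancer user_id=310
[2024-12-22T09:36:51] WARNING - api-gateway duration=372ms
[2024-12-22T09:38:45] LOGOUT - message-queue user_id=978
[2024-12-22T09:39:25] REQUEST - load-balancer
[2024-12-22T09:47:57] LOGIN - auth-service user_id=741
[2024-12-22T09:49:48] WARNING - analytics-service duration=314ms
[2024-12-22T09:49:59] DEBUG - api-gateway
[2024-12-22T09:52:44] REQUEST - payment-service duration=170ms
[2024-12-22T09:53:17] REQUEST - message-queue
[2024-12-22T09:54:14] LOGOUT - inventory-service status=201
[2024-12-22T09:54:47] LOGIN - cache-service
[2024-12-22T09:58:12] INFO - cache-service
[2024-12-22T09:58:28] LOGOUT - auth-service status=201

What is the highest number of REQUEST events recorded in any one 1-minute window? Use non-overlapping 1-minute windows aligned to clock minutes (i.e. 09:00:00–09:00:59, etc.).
1

To find the burst window:

1. Divide the log period into non-overlapping 1-minute windows starting at 09:00
2. Count REQUEST events in each window
3. Find the window with maximum count
4. Maximum events in a window: 1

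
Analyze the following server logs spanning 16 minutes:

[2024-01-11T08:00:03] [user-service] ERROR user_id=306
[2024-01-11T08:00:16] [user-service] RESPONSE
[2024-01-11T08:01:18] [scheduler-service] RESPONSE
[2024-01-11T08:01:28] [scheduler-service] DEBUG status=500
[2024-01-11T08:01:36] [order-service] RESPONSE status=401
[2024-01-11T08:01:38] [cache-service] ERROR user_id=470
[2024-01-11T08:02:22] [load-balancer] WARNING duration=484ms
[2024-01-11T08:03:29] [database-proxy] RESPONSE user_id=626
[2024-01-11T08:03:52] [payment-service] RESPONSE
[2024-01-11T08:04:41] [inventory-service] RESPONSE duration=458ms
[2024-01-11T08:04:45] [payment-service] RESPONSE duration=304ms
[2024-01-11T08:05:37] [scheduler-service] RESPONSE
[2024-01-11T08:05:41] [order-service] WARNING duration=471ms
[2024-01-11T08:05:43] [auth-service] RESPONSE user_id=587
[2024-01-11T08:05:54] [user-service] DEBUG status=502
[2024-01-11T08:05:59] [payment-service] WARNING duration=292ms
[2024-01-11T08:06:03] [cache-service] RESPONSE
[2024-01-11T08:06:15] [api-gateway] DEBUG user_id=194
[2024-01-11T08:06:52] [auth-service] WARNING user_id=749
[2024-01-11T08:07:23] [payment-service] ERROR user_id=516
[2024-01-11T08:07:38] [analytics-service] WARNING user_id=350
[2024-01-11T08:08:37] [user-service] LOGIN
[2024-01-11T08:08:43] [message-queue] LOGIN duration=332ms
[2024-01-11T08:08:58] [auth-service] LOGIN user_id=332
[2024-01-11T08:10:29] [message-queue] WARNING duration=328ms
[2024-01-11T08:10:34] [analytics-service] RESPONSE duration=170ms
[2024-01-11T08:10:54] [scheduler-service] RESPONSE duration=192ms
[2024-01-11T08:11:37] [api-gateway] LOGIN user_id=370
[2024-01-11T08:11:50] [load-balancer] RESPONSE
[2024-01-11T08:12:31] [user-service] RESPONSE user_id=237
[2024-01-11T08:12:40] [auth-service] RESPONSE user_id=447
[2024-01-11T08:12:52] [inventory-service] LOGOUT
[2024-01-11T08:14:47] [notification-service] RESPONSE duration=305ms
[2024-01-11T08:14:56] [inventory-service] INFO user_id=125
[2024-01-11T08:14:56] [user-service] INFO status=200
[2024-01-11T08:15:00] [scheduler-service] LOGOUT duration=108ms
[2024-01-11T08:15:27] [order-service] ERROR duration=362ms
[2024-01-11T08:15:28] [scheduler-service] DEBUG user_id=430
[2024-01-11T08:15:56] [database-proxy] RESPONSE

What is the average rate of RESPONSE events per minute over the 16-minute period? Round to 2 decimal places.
1.06

To calculate the rate:

1. Count total RESPONSE events: 17
2. Total time period: 16 minutes
3. Rate = 17 / 16 = 1.06 events per minute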